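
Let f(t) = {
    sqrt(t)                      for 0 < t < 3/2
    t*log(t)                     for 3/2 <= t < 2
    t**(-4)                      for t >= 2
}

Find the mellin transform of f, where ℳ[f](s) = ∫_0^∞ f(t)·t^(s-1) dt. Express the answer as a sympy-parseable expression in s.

linearity at 3/2, 2 turns ℳ[f](s) into 3 summed integrals
over [0, 3/2), the kernel integral of sqrt(t) enters the sum
segment 3/2 to 2 holds t*log(t); add its integral
∫ over [2, ∞) of t**(-4)·t^(s-1) joins the sum

(-32*2**(2*s)*(s - 4)*(2*s + 1) + 3**s*s*(s - 4)*(2*s + 1)*(-24*log(3) + 24*log(2)) + 3**s*(s - 4)*(2*s + 1)*(-24*log(3) + 24*log(2)) + 24*3**s*(s - 4)*(2*s + 1) + 16*3**s*sqrt(6)*(s - 4)*(s**2 + 2*s + 1) + 32*4**s*s*(s - 4)*(2*s + 1)*log(2) + 32*4**s*(s - 4)*(2*s + 1)*log(2) - 4**s*(2*s + 1)*(s**2 + 2*s + 1))/(16*2**s*(s - 4)*(2*s + 1)*(s**2 + 2*s + 1))
  -1/2 < Re(s) < 4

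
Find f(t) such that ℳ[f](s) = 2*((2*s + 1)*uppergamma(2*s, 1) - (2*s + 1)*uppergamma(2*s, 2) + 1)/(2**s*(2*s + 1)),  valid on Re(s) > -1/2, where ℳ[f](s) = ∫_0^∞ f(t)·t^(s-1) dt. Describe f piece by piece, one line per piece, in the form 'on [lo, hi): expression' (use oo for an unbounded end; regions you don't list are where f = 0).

on [0, 1/2): sqrt(2)*sqrt(t)
on [1/2, 2): exp(-sqrt(2)*sqrt(t))

undo the common scale on t: sqrt(t) on [0, 1); exp(-sqrt(t)) on [1, 4)
reversing the power substitution: t on [0, 1); exp(-t) on [1, 2)
breakpoints 1/2: one integral from each of the 2 segments
on [0, 1/2) integrate f = sqrt(2)*sqrt(t) against the kernel
between 1/2 and 2 the integrand is exp(-sqrt(2)*sqrt(t))·t^(s-1)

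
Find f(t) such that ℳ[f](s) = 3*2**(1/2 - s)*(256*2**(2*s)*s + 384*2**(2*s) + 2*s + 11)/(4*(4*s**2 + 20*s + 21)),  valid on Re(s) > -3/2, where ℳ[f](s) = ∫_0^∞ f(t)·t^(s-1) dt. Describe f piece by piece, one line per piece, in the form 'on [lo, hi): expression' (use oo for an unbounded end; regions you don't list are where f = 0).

on [0, 1/2): 3*t**(3/2)
on [1/2, 2): 6*t**(7/2)

integrate the 2 segments split at 1/2, then add the results
the [0, 1/2) slice contributes ∫ 3*t**(3/2)·t^(s-1) dt
segment 1/2 to 2 holds 6*t**(7/2); add its integral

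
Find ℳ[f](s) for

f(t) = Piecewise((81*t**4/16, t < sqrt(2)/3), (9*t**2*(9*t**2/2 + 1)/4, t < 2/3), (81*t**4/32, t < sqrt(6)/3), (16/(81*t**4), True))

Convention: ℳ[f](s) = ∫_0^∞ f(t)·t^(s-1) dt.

strip the common scale on t: t**4 on [0, sqrt(2)/2); t**2*(2*t**2 + 1) on [sqrt(2)/2, 1); t**4/2 on [1, sqrt(6)/2); …
reversing the shared t-power: t**2 on [0, sqrt(2)/2); 2*t**2 + 1 on [sqrt(2)/2, 1); t**2/2 on [1, sqrt(6)/2); …
back out the power substitution: t on [0, 1/2); 2*t + 1 on [1/2, 1); t/2 on [1, 3/2); …
along the cuts sqrt(2)/3, 2/3, sqrt(6)/3, ℳ[f](s) splits into 4 integrals
on [0, sqrt(2)/3): add ∫ 81*t**4/16·t^(s-1) dt
∫ 9*t**2*(9*t**2/2 + 1)/4·t^(s-1) over [sqrt(2)/3, 2/3)
on [2/3, sqrt(6)/3): add ∫ 81*t**4/32·t^(s-1) dt
segment [sqrt(6)/3, ∞) carries 16/(81*t**4); integrate it

2**(s/2)*(180*2**(s/2)*(s - 4)*(s + 2) + 144*2**(s/2)*(s - 4) + 81*3**(s/2)*(s - 4)*(s + 2) - 32*3**(s/2)*(s + 2)*(s + 4) - 72*s - 54*(s - 4)*(s + 2) + 288)/(72*3**s*(s - 4)*(s + 2)*(s + 4))
  -4 < Re(s) < 4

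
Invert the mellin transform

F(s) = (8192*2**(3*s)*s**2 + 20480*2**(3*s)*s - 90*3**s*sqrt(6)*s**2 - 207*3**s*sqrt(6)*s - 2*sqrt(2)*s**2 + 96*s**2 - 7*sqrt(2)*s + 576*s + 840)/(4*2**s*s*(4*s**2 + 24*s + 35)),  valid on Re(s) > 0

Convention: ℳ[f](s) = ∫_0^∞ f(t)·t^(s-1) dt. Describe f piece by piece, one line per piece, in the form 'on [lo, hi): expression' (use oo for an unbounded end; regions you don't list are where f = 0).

along the cuts 1/2, 3/2, ℳ[f](s) splits into 3 integrals
the [0, 1/2) slice contributes ∫ 6·t^(s-1) dt
piece [1/2, 3/2): integrate t**(5/2) against the kernel
for t in [3/2, 4): the term is ∫ 4*t**(7/2)·t^(s-1)

on [0, 1/2): 6
on [1/2, 3/2): t**(5/2)
on [3/2, 4): 4*t**(7/2)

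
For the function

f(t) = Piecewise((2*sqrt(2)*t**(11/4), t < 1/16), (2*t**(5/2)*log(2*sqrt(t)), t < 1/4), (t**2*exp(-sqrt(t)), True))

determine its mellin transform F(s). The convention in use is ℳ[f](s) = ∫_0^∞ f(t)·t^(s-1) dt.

strip the shared t-power: 2*sqrt(2)*t**(3/4) on [0, 1/16); 2*sqrt(t)*log(2*sqrt(t)) on [1/16, 1/4); exp(-sqrt(t)) on [1/4, ∞)
undo the power substitution: 2*sqrt(2)*t**(3/2) on [0, 1/4); 2*t*log(2*t) on [1/4, 1/2); exp(-t) on [1/2, ∞)
invert the common scale on t to get t**(3/2) on [0, 1/2); t*log(t) on [1/2, 1); exp(-t/2) on [1, ∞)
treat the 3 regions marked off by 1/16, 1/4 separately and sum
segment [0, 1/16) carries 2*sqrt(2)*t**(11/4); integrate it
∫ over [1/16, 1/4) of 2*t**(5/2)*log(2*sqrt(t))·t^(s-1) joins the sum
∫ over [1/4, ∞) of t**2*exp(-sqrt(t))·t^(s-1) joins the sum

(512*2**(4*s)*(4*s + 11)*(4*s + 4*(s + 2)**2 + 9)*uppergamma(2*s + 4, 1/2) - 32*2**(2*s)*(4*s + 11) + 4*s + (s + 2)*(4*s + 11)*log(4) + (4*s + 11)*log(2) + sqrt(2)*(4*s + 4*(s + 2)**2 + 9) + 11)/(256*2**(4*s)*(4*s + 11)*(4*s + 4*(s + 2)**2 + 9))
  Re(s) > -11/4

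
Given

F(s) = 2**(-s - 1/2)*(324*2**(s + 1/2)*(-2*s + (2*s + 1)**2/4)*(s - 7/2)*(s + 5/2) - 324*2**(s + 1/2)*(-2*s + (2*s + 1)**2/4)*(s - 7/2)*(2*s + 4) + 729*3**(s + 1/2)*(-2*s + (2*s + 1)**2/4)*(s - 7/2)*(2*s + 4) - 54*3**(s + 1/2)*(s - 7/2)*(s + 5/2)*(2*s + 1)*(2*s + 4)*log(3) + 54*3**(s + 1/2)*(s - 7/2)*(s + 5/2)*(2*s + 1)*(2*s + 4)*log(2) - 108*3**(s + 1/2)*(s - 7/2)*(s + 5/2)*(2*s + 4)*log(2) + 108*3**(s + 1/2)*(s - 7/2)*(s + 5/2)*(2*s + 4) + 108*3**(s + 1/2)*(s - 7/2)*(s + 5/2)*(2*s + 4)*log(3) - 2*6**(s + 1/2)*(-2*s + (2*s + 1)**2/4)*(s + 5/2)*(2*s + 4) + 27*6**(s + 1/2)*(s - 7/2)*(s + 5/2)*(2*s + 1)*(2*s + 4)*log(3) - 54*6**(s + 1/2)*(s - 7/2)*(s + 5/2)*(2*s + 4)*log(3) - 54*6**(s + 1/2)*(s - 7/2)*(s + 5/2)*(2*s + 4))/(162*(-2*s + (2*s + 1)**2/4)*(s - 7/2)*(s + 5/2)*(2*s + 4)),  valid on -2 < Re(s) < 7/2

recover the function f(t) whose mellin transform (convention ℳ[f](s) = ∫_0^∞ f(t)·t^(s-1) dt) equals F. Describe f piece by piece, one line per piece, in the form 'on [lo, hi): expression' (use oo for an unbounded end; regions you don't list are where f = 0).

invert the power substitution to get t**4 on [0, 1); 2*t**5 on [1, sqrt(6)/2); log(t**2)/t on [sqrt(6)/2, sqrt(3)); …
remove the shared t-power first: t**3 on [0, 1); 2*t**4 on [1, sqrt(6)/2); log(t**2)/t**2 on [sqrt(6)/2, sqrt(3)); …
peel off the power substitution: t**(3/2) on [0, 1); 2*t**2 on [1, 3/2); log(t)/t on [3/2, 3); …
summing 4 kernel integrals split by 1, 3/2, 3 yields ℳ[f](s)
∫ over [0, 1) of t**2·t^(s-1) joins the sum
piece [1, 3/2): integrate 2*t**(5/2) against the kernel
segment 3/2 to 3 holds log(t)/sqrt(t); add its integral
piece [3, ∞): integrate t**(-7/2) against the kernel

on [0, 1): t**2
on [1, 3/2): 2*t**(5/2)
on [3/2, 3): log(t)/sqrt(t)
on [3, oo): t**(-7/2)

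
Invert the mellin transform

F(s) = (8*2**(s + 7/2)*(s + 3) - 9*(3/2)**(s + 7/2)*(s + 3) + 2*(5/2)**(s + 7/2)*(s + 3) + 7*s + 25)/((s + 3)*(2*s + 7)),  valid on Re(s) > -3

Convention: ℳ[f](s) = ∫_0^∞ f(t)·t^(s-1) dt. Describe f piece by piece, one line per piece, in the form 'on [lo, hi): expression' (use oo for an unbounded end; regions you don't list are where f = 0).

on [0, 1): 4*t**3
on [1, 3/2): t**(7/2)/2
on [3/2, 2): 5*t**(7/2)
on [2, 5/2): t**(7/2)

integrate the 4 segments split at 1, 3/2, 2, then add the results
on [0, 1) integrate f = 4*t**3 against the kernel
on [1, 3/2) integrate f = t**(7/2)/2 against the kernel
segment 3/2 to 2 holds 5*t**(7/2); add its integral
between 2 and 5/2 the integrand is t**(7/2)·t^(s-1)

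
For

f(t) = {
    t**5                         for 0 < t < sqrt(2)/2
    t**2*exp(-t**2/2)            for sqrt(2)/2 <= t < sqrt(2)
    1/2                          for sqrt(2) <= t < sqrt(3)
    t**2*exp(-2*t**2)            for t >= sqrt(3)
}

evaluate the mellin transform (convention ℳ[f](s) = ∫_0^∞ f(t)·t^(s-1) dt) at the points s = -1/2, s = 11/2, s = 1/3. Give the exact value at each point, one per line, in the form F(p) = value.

F(-1/2) = -3**(3/4)/3 - 2**(3/4)*uppergamma(3/4, 1)/2 + 2**(1/4)*uppergamma(3/4, 6)/4 + 2**(3/4)*uppergamma(3/4, 1/4)/2 + 19*2**(3/4)/36
F(11/2) = -4*2**(3/4)*uppergamma(15/4, 1) - 2677*2**(3/4)/7392 + 2**(1/4)*uppergamma(15/4, 6)/32 + 9*3**(3/4)/11 + 4*2**(3/4)*uppergamma(15/4, 1/4)
F(1/3) = -3*2**(1/6)/2 - 2**(1/6)*uppergamma(7/6, 1) + 2**(5/6)*uppergamma(7/6, 6)/8 + 3*2**(1/3)/128 + 2**(1/6)*uppergamma(7/6, 1/4) + 3*3**(1/6)/2

reversing the shared t-power: t**4 on [0, sqrt(2)/2); t*exp(-t**2/2) on [sqrt(2)/2, sqrt(2)); 1/(2*t) on [sqrt(2), sqrt(3)); …
peel off the shared t-power: t**3 on [0, sqrt(2)/2); exp(-t**2/2) on [sqrt(2)/2, sqrt(2)); 1/(2*t**2) on [sqrt(2), sqrt(3)); …
strip the power substitution: t**(3/2) on [0, 1/2); exp(-t/2) on [1/2, 2); 1/(2*t) on [2, 3); …
f breaks at sqrt(2)/2, sqrt(2), sqrt(3) into 4 integrals to sum
segment 0 to sqrt(2)/2 holds t**5; add its integral
segment sqrt(2)/2 to sqrt(2) holds t**2*exp(-t**2/2); add its integral
∫ 1/2·t^(s-1) over [sqrt(2), sqrt(3))
on [sqrt(3), ∞) integrate f = t**2*exp(-2*t**2) against the kernel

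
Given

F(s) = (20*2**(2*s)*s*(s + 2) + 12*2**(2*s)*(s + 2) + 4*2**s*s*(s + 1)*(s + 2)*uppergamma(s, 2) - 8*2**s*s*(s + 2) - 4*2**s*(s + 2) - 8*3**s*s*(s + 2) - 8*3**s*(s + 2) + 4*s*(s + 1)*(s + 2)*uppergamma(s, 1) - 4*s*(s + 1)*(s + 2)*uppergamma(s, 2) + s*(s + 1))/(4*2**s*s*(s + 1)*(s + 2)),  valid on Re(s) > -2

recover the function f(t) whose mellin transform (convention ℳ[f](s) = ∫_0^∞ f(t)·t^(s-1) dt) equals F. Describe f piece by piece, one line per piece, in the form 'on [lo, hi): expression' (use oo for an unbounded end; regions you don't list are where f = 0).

on [0, 1/2): t**2
on [1/2, 1): exp(-2*t)
on [1, 3/2): t + 1
on [3/2, 2): t + 3
on [2, oo): exp(-t)

the 5 pieces separated at 1/2, 1, 3/2, 2 each add one integral
over [0, 1/2), the kernel integral of t**2 enters the sum
on [1/2, 1) integrate f = exp(-2*t) against the kernel
∫ over [1, 3/2) of (t + 1)·t^(s-1) joins the sum
the [3/2, 2) slice contributes ∫ (t + 3)·t^(s-1) dt
over [2, ∞), the kernel integral of exp(-t) enters the sum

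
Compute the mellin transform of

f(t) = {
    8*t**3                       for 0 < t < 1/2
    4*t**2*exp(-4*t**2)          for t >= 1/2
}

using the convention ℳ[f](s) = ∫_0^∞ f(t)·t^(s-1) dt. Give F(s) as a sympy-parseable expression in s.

undo the common scale on t: t**3 on [0, 1); t**2*exp(-t**2) on [1, ∞)
remove the shared t-power first: t on [0, 1); exp(-t**2) on [1, ∞)
the power substitution comes off first: sqrt(t) on [0, 1); exp(-t) on [1, ∞)
integrate the 2 segments split at 1/2, then add the results
∫ over [0, 1/2) of 8*t**3·t^(s-1) joins the sum
segment 1/2 to ∞ holds 4*t**2*exp(-4*t**2); add its integral

((s + 3)*uppergamma(s/2 + 1, 1) + 2)/(2*2**s*(s + 3))
  Re(s) > -3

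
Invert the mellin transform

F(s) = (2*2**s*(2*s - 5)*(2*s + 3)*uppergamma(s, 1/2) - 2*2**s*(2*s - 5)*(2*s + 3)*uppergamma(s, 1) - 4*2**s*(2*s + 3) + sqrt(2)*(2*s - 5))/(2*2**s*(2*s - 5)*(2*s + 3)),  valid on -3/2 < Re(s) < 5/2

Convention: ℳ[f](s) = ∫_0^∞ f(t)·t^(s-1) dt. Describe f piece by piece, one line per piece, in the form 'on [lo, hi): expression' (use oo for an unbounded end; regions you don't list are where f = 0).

along the cuts 1/2, 1, ℳ[f](s) splits into 3 integrals
∫ t**(3/2)·t^(s-1) over [0, 1/2)
on [1/2, 1): add ∫ exp(-t)·t^(s-1) dt
piece [1, ∞): integrate t**(-5/2) against the kernel

on [0, 1/2): t**(3/2)
on [1/2, 1): exp(-t)
on [1, oo): t**(-5/2)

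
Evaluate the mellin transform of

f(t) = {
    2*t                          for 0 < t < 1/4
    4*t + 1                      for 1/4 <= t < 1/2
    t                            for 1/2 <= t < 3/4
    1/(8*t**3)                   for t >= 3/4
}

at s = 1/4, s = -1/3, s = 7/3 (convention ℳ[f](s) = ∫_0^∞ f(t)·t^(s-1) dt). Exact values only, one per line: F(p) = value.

F(1/4) = sqrt(2)*(-6534 + 1051*3**(1/4) + 7722*2**(1/4))/2970
F(-1/3) = 2**(2/3)*(-405*2**(2/3) + 437*3**(2/3) + 2430)/1080
F(7/3) = 2**(1/3)*(-162 + 984*2**(1/3) + 1687*3**(1/3))/8960

reversing the common scale on t: t on [0, 1/2); 2*t + 1 on [1/2, 1); t/2 on [1, 3/2); …
the 4 pieces separated at 1/4, 1/2, 3/4 each add one integral
∫ 2*t·t^(s-1) over [0, 1/4)
between 1/4 and 1/2 the integrand is (4*t + 1)·t^(s-1)
∫ over [1/2, 3/4) of t·t^(s-1) joins the sum
the [3/4, ∞) slice contributes ∫ 1/(8*t**3)·t^(s-1) dt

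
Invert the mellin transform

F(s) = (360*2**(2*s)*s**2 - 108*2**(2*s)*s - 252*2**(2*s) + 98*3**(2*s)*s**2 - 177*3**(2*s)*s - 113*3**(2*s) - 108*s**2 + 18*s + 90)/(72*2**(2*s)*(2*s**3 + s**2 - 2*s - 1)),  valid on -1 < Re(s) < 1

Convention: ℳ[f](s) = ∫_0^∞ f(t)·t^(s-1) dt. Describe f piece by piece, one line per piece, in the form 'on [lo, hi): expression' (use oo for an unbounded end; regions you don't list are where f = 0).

on [0, 1/4): t
on [1/4, 1): sqrt(t)*(2*sqrt(t) + 1)
on [1, 9/4): t/2
on [9/4, oo): 1/t

strip the power substitution: t**2 on [0, 1/2); t*(2*t + 1) on [1/2, 1); t**2/2 on [1, 3/2); …
peel off the shared t-power: t on [0, 1/2); 2*t + 1 on [1/2, 1); t/2 on [1, 3/2); …
along the cuts 1/4, 1, 9/4, ℳ[f](s) splits into 4 integrals
∫ over [0, 1/4) of t·t^(s-1) joins the sum
∫ over [1/4, 1) of sqrt(t)*(2*sqrt(t) + 1)·t^(s-1) joins the sum
∫ t/2·t^(s-1) over [1, 9/4)
on [9/4, ∞) integrate f = 1/t against the kernel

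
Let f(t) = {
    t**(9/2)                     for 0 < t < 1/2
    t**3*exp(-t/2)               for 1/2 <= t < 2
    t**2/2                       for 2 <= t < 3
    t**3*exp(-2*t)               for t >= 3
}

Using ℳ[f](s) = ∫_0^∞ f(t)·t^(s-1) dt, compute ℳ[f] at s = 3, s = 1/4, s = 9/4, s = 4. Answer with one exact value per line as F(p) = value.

invert the shared t-power to get t**(7/2) on [0, 1/2); t**2*exp(-t/2) on [1/2, 2); t/2 on [2, 3); …
strip the shared t-power: t**(3/2) on [0, 1/2); exp(-t/2) on [1/2, 2); 1/(2*t) on [2, 3); …
decompose at 1/2, 2, 3; ℳ[f](s) sums the 4 pieces' integrals
over [0, 1/2), the kernel integral of t**(9/2) enters the sum
segment [1/2, 2) carries t**3*exp(-t/2); integrate it
segment [2, 3) carries t**2/2; integrate it
∫ t**3*exp(-2*t)·t^(s-1) over [3, ∞)

F(3) = -20864*exp(-1) + sqrt(2)/1920 + 2697*exp(-6)/8 + 211/10 + 157781*exp(-1/4)/16
F(1/4) = -8*2**(1/4)*uppergamma(13/4, 1) - 1207*2**(1/4)/1368 + 2**(3/4)*uppergamma(13/4, 6)/16 + 2*3**(1/4) + 8*2**(1/4)*uppergamma(13/4, 1/4)
F(9/4) = -32*2**(1/4)*uppergamma(21/4, 1) - 27631*2**(1/4)/14688 + 2**(3/4)*uppergamma(21/4, 6)/64 + 162*3**(1/4)/17 + 32*2**(1/4)*uppergamma(21/4, 1/4)
F(4) = -250496*exp(-1) + sqrt(2)/4352 + 11007*exp(-6)/8 + 665/12 + 3786745*exp(-1/4)/32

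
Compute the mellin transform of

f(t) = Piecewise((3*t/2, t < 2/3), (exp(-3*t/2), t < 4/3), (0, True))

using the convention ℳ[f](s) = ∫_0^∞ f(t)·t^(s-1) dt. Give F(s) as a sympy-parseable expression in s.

the common scale on t comes off first: t on [0, 1); exp(-t) on [1, 2)
the 2 pieces separated at 2/3 each add one integral
on [0, 2/3) integrate f = 3*t/2 against the kernel
segment 2/3 to 4/3 holds exp(-3*t/2); add its integral

(2/3)**s*((s + 1)*uppergamma(s, 1) - (s + 1)*uppergamma(s, 2) + 1)/(s + 1)
  Re(s) > -1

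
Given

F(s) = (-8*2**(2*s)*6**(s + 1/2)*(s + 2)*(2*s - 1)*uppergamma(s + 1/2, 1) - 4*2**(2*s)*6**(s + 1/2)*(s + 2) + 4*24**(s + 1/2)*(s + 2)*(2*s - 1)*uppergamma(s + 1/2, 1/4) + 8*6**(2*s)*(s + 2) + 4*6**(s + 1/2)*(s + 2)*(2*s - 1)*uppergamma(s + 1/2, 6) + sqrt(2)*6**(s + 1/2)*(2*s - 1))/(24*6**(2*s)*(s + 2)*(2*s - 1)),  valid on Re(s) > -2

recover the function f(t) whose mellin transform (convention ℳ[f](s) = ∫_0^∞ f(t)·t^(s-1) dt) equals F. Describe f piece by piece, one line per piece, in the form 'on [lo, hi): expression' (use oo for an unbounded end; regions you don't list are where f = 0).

reversing the shared t-power: 3*sqrt(3)*t**(3/2) on [0, 1/6); exp(-3*t/2) on [1/6, 2/3); 1/(6*t) on [2/3, 1); …
reversing the common scale on t: t**(3/2) on [0, 1/2); exp(-t/2) on [1/2, 2); 1/(2*t) on [2, 3); …
f breaks at 1/6, 2/3, 1 into 4 integrals to sum
between 0 and 1/6 the integrand is 3*sqrt(3)*t**2·t^(s-1)
piece [1/6, 2/3): integrate sqrt(t)*exp(-3*t/2) against the kernel
segment [2/3, 1) carries 1/(6*sqrt(t)); integrate it
the [1, ∞) slice contributes ∫ sqrt(t)*exp(-6*t)·t^(s-1) dt

on [0, 1/6): 3*sqrt(3)*t**2
on [1/6, 2/3): sqrt(t)*exp(-3*t/2)
on [2/3, 1): 1/(6*sqrt(t))
on [1, oo): sqrt(t)*exp(-6*t)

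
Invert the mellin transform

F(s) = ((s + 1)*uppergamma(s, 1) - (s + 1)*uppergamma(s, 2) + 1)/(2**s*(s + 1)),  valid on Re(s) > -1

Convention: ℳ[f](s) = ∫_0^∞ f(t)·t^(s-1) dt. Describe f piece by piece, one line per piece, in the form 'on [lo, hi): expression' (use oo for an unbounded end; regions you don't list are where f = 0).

the common scale on t comes off first: t on [0, 1); exp(-t) on [1, 2)
f breaks at 1/2 into 2 integrals to sum
piece [0, 1/2): integrate 2*t against the kernel
segment 1/2 to 1 holds exp(-2*t); add its integral

on [0, 1/2): 2*t
on [1/2, 1): exp(-2*t)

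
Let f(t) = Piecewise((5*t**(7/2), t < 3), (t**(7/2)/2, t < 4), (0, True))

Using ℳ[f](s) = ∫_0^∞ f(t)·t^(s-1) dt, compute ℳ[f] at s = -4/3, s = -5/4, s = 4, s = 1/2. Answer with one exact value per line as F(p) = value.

F(-4/3) = 48*2**(1/3)/13 + 243*3**(1/6)/13
F(-5/4) = 32*sqrt(2)/9 + 18*3**(1/4)
F(4) = 32768/15 + 6561*sqrt(3)/5
F(1/2) = 985/8

linearity at 3 turns ℳ[f](s) into 2 summed integrals
over [0, 3), the kernel integral of 5*t**(7/2) enters the sum
over [3, 4), the kernel integral of t**(7/2)/2 enters the sum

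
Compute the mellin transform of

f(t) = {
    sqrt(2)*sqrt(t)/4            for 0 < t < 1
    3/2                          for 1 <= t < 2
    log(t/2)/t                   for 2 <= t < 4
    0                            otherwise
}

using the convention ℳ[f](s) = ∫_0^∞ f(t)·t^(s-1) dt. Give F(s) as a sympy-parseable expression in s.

reversing the shared t-power: sqrt(2)*t**(3/2)/4 on [0, 1); 3*t/2 on [1, 2); log(t/2) on [2, 4)
the common scale on t comes off first: t**(3/2) on [0, 1/2); 3*t on [1/2, 1); log(t) on [1, 2)
summing 3 kernel integrals split by 1, 2 yields ℳ[f](s)
segment [0, 1) carries sqrt(2)*sqrt(t)/4; integrate it
for t in [1, 2): the term is ∫ 3/2·t^(s-1)
for t in [2, 4): the term is ∫ log(t/2)/t·t^(s-1)

(2**(2*s)*s*(s - 1)*(2*s + 1)*log(2) - 2**(2*s)*s*(2*s + 1) + 2*2**s*s*(2*s + 1) + 6*2**s*(s - 1)**2*(2*s + 1) + 2*sqrt(2)*s*(s - 1)**2 - 6*(s - 1)**2*(2*s + 1))/(4*s*(s - 1)**2*(2*s + 1))
  Re(s) > -1/2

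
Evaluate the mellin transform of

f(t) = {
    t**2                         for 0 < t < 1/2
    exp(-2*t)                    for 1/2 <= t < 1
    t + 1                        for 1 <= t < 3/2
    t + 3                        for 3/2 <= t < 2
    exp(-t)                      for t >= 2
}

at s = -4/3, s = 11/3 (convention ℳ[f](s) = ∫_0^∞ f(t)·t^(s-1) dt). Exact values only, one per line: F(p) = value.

breakpoints 1/2, 1, 3/2, 2: one integral from each of the 5 segments
piece [0, 1/2): integrate t**2 against the kernel
the [1/2, 1) slice contributes ∫ exp(-2*t)·t^(s-1) dt
∫ (t + 1)·t^(s-1) over [1, 3/2)
segment [3/2, 2) carries (t + 3); integrate it
between 2 and ∞ the integrand is exp(-t)·t^(s-1)

F(-4/3) = 2**(1/3)*(-99*2**(1/3) - 96*uppergamma(-4/3, 2) + 24*2**(2/3)*uppergamma(-4/3, 2) + 96*uppergamma(-4/3, 1) + 16*3**(2/3) + 36 + 90*2**(2/3))/48
F(11/3) = 2**(1/3)*(-77112*3**(2/3) - 20400*2**(2/3) - 5236*uppergamma(11/3, 2) + 231 + 5236*uppergamma(11/3, 1) + 41888*2**(2/3)*uppergamma(11/3, 2) + 835584*2**(1/3))/83776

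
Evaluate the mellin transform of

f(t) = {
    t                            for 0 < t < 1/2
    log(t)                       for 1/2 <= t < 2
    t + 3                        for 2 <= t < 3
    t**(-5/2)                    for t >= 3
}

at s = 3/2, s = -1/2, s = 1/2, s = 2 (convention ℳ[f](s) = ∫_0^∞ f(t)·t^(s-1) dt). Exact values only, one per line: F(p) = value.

slice at 1/2, 2, 3, transform all 4 pieces, and sum them
the [0, 1/2) slice contributes ∫ t·t^(s-1) dt
the [1/2, 2) slice contributes ∫ log(t)·t^(s-1) dt
on [2, 3) integrate f = (t + 3) against the kernel
on [3, ∞) integrate f = t**(-5/2) against the kernel

F(3/2) = sqrt(2)*(-1139 + 30*sqrt(2) + 270*log(2) + 864*sqrt(6))/180
F(-1/2) = sqrt(2)*(-486*log(2) + sqrt(2) + 648)/162
F(1/2) = sqrt(2)*(-330 + sqrt(2) + 108*log(2) + 144*sqrt(6))/36
F(2) = 2*sqrt(3)/3 + 17*log(2)/8 + 207/16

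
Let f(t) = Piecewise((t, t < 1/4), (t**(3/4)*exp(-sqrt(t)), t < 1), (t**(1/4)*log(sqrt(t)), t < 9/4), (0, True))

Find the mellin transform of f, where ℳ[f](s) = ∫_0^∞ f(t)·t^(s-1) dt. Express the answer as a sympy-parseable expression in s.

2**(-2*s - 5/2)*(2**(2*s + 7/2)*(s + 1)*(16*s - (4*s + 3)**2 + 8)*uppergamma(2*s + 3/2, 1/2) - 2**(2*s + 7/2)*(s + 1)*(16*s - (4*s + 3)**2 + 8)*uppergamma(2*s + 3/2, 1) + 2**(2*s + 11/2)*(-s - 1) + 3**(2*s + 1/2)*(s + 1)*(4*s + 3)*(-16*log(3) + 16*log(2)) + 3**(2*s + 1/2)*(s + 1)*(-32*log(2) + 32*log(3)) + 32*3**(2*s + 1/2)*(s + 1) + sqrt(2)*(16*s - (4*s + 3)**2 + 8))/((s + 1)*(16*s - (4*s + 3)**2 + 8))
  Re(s) > -1

the shared t-power comes off first: sqrt(t) on [0, 1/4); t**(1/4)*exp(-sqrt(t)) on [1/4, 1); log(sqrt(t))/t**(1/4) on [1, 9/4)
back out the power substitution: t on [0, 1/2); sqrt(t)*exp(-t) on [1/2, 1); log(t)/sqrt(t) on [1, 3/2)
the shared t-power comes off first: sqrt(t) on [0, 1/2); exp(-t) on [1/2, 1); log(t)/t on [1, 3/2)
integrate the 3 segments split at 1/4, 1, then add the results
segment [0, 1/4) carries t; integrate it
segment 1/4 to 1 holds t**(3/4)*exp(-sqrt(t)); add its integral
∫ t**(1/4)*log(sqrt(t))·t^(s-1) over [1, 9/4)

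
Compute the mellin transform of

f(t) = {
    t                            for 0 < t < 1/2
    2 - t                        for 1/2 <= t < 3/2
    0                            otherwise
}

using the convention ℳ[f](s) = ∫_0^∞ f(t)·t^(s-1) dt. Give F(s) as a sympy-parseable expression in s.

breakpoints 1/2: one integral from each of the 2 segments
[0, 1/2) adds the kernel integral of t
for t in [1/2, 3/2): the term is ∫ (2 - t)·t^(s-1)

(3**s*s + 4*3**s - 2*s - 4)/(2*2**s*s*(s + 1))
  Re(s) > -1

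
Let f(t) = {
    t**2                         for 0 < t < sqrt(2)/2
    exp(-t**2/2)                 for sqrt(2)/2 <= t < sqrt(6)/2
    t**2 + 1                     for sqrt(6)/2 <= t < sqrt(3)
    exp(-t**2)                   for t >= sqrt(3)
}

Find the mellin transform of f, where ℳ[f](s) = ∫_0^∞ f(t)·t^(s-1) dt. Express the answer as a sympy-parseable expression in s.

(sqrt(2)/2)**s*(2**(s/2)*s*(s + 2)*uppergamma(s/2, 3) + 2**s*s*(s + 2)*uppergamma(s/2, 1/4) - 2**s*s*(s + 2)*uppergamma(s/2, 3/4) - 5*3**(s/2)*s - 4*3**(s/2) + 8*6**(s/2)*s + 4*6**(s/2) + s)/(2*s*(s + 2))
  Re(s) > -2

strip the power substitution: t on [0, 1/2); exp(-t/2) on [1/2, 3/2); t + 1 on [3/2, 3); …
along the cuts sqrt(2)/2, sqrt(6)/2, sqrt(3), ℳ[f](s) splits into 4 integrals
∫ t**2·t^(s-1) over [0, sqrt(2)/2)
∫ over [sqrt(2)/2, sqrt(6)/2) of exp(-t**2/2)·t^(s-1) joins the sum
for t in [sqrt(6)/2, sqrt(3)): the term is ∫ (t**2 + 1)·t^(s-1)
between sqrt(3) and ∞ the integrand is exp(-t**2)·t^(s-1)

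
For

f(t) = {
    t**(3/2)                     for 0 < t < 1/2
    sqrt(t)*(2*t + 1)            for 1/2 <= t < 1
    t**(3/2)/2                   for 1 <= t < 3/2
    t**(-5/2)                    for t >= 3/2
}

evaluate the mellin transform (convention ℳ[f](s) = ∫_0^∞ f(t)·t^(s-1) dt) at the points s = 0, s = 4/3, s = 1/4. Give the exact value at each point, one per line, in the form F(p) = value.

F(0) = -7*sqrt(2)/6 + 167*sqrt(6)/540 + 3
F(4/3) = 2**(1/6)*(-5670 + 16884*2**(5/6) + 12221*3**(5/6))/31416
F(1/4) = 2**(1/4)*(-2754 + 953*3**(3/4) + 3726*2**(3/4))/3402

strip the shared t-power: t on [0, 1/2); 2*t + 1 on [1/2, 1); t/2 on [1, 3/2); …
treat the 4 regions marked off by 1/2, 1, 3/2 separately and sum
on [0, 1/2): add ∫ t**(3/2)·t^(s-1) dt
over [1/2, 1), the kernel integral of sqrt(t)*(2*t + 1) enters the sum
segment [1, 3/2) carries t**(3/2)/2; integrate it
segment 3/2 to ∞ holds t**(-5/2); add its integral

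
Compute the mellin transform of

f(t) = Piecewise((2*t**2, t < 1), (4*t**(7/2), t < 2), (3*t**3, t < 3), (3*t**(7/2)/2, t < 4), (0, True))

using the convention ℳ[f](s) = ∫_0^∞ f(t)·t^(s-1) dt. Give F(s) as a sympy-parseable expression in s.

(-3*2**(s + 3)*(s + 2)*(2*s + 7) + 2**(s + 13/2)*(s + 2)*(s + 3) + 3*2**(2*s + 7)*(s + 2)*(s + 3) + 3**(s + 4)*(s + 2)*(2*s + 7) - 3**(s + 9/2)*(s + 2)*(s + 3) - 8*(s + 2)*(s + 3) + 2*(s + 3)*(2*s + 7))/((s + 2)*(s + 3)*(2*s + 7))
  Re(s) > -2

integrate the 4 segments split at 1, 2, 3, then add the results
[0, 1) adds the kernel integral of 2*t**2
for t in [1, 2): the term is ∫ 4*t**(7/2)·t^(s-1)
on [2, 3) integrate f = 3*t**3 against the kernel
∫ over [3, 4) of 3*t**(7/2)/2·t^(s-1) joins the sum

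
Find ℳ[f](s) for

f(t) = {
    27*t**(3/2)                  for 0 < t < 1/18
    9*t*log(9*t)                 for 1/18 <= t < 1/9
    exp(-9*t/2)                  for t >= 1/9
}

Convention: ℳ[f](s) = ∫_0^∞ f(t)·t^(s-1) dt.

(2*2**(2*s)*(2*s + 3)*(s**2 + 2*s + 1)*uppergamma(s, 1/2) - 2*2**s*(2*s + 3) + s*(2*s + 3)*log(2) + 2*s + (2*s + 3)*log(2) + sqrt(2)*(s**2 + 2*s + 1) + 3)/(2*18**s*(2*s + 3)*(s**2 + 2*s + 1))
  Re(s) > -3/2

undo the power substitution: 27*t**3 on [0, sqrt(2)/6); 9*t**2*log(9*t**2) on [sqrt(2)/6, 1/3); exp(-9*t**2/2) on [1/3, ∞)
peel off the common scale on t: t**3 on [0, sqrt(2)/2); t**2*log(t**2) on [sqrt(2)/2, 1); exp(-t**2/2) on [1, ∞)
the power substitution comes off first: t**(3/2) on [0, 1/2); t*log(t) on [1/2, 1); exp(-t/2) on [1, ∞)
slice at 1/18, 1/9, transform all 3 pieces, and sum them
between 0 and 1/18 the integrand is 27*t**(3/2)·t^(s-1)
[1/18, 1/9) adds the kernel integral of 9*t*log(9*t)
piece [1/9, ∞): integrate exp(-9*t/2) against the kernel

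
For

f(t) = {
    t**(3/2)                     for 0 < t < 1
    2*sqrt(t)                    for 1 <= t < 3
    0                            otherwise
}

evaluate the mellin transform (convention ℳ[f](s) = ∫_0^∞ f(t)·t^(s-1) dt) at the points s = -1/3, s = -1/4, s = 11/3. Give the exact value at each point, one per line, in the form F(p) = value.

F(-1/3) = -78/7 + 12*3**(1/6)
F(-1/4) = -36/5 + 8*3**(1/4)
F(11/3) = -222/775 + 972*3**(1/6)/25

integrate the 2 segments split at 1, then add the results
[0, 1) adds the kernel integral of t**(3/2)
on [1, 3): add ∫ 2*sqrt(t)·t^(s-1) dt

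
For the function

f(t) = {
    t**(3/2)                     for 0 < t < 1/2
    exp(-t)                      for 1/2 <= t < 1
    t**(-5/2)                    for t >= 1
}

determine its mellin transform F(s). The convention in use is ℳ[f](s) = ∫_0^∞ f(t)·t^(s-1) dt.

(2*2**s*(2*s - 5)*(2*s + 3)*uppergamma(s, 1/2) - 2*2**s*(2*s - 5)*(2*s + 3)*uppergamma(s, 1) - 4*2**s*(2*s + 3) + sqrt(2)*(2*s - 5))/(2*2**s*(2*s - 5)*(2*s + 3))
  -3/2 < Re(s) < 5/2

cuts at 1/2, 1: linearity sums the 3 kernel integrals
[0, 1/2) adds the kernel integral of t**(3/2)
between 1/2 and 1 the integrand is exp(-t)·t^(s-1)
[1, ∞) adds the kernel integral of t**(-5/2)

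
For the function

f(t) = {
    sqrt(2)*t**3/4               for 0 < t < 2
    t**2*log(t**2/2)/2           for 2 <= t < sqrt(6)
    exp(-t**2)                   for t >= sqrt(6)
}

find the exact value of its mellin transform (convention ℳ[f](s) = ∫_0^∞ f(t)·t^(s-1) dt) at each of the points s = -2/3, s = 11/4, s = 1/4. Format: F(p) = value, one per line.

invert the power substitution to get sqrt(2)*t**(3/2)/4 on [0, 4); t*log(t/2)/2 on [4, 6); exp(-t) on [6, ∞)
the common scale on t comes off first: t**(3/2) on [0, 2); t*log(t) on [2, 3); exp(-2*t) on [3, ∞)
integrate the 3 segments split at 2, sqrt(6), then add the results
for t in [0, 2): the term is ∫ sqrt(2)*t**3/4·t^(s-1)
∫ t**2*log(t**2/2)/2·t^(s-1) over [2, sqrt(6))
segment sqrt(6) to ∞ holds exp(-t**2); add its integral

F(-2/3) = -9*6**(2/3)/16 - 3*2**(1/3)*log(2)/4 + uppergamma(-1/3, 6)/2 + 3*2**(5/6)/7 + 3*6**(2/3)*log(3)/8 + 9*2**(1/3)/8
F(11/4) = -576*6**(3/8)/361 - 32*2**(3/4)*log(2)/19 + uppergamma(11/8, 6)/2 + 256*2**(3/4)/361 + 64*2**(1/4)/23 + 72*6**(3/8)*log(3)/19
F(1/4) = -32*6**(1/8)/27 - 8*2**(1/4)*log(2)/9 + uppergamma(1/8, 6)/2 + 64*2**(1/4)/81 + 8*2**(3/4)/13 + 4*6**(1/8)*log(3)/3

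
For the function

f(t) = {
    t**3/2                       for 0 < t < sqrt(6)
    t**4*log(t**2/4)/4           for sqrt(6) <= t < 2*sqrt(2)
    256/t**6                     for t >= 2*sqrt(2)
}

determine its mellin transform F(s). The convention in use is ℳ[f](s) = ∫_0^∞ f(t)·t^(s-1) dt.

2**(s/2)*(32*2**s*(s - 6)*(s + 2)*(s + 3)*log(2) - 64*2**s*(s - 6)*(s + 3) + 64*2**s*(s - 6)*(s + 3)*log(2) - 2**s*(s + 3)*(4*s + (s + 2)**2 + 12) + 3**(s/2)*(s - 6)*(s + 2)*(s + 3)*(-18*log(3) + 18*log(2)) + 3**(s/2)*(s - 6)*(s + 3)*(-36*log(3) + 36*log(2)) + 36*3**(s/2)*(s - 6)*(s + 3) + 6*3**(s/2)*sqrt(6)*(s - 6)*(4*s + (s + 2)**2 + 12))/(2*(s - 6)*(s + 3)*(4*s + (s + 2)**2 + 12))
  -3 < Re(s) < 6

peel off the shared t-power: t/2 on [0, sqrt(6)); t**2*log(t**2/4)/4 on [sqrt(6), 2*sqrt(2)); 256/t**8 on [2*sqrt(2), ∞)
the common scale on t comes off first: t on [0, sqrt(6)/2); t**2*log(t**2) on [sqrt(6)/2, sqrt(2)); t**(-8) on [sqrt(2), ∞)
the power substitution comes off first: sqrt(t) on [0, 3/2); t*log(t) on [3/2, 2); t**(-4) on [2, ∞)
decompose at sqrt(6), 2*sqrt(2); ℳ[f](s) sums the 3 pieces' integrals
on [0, sqrt(6)) integrate f = t**3/2 against the kernel
on [sqrt(6), 2*sqrt(2)) integrate f = t**4*log(t**2/4)/4 against the kernel
∫ over [2*sqrt(2), ∞) of 256/t**6·t^(s-1) joins the sum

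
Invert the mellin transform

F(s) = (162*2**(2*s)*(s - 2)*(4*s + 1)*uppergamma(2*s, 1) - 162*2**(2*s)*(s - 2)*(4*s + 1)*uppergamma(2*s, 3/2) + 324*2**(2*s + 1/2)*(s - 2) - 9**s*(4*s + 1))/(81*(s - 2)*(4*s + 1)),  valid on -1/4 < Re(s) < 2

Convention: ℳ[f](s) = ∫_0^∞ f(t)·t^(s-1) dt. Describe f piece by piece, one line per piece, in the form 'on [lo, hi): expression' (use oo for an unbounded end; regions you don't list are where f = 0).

on [0, 4): t**(1/4)
on [4, 9): exp(-sqrt(t)/2)
on [9, oo): t**(-2)

strip the power substitution: sqrt(t) on [0, 2); exp(-t/2) on [2, 3); t**(-4) on [3, ∞)
split f at 4, 9: ℳ[f](s) collects 3 kernel integrals
segment 0 to 4 holds t**(1/4); add its integral
between 4 and 9 the integrand is exp(-sqrt(t)/2)·t^(s-1)
piece [9, ∞): integrate t**(-2) against the kernel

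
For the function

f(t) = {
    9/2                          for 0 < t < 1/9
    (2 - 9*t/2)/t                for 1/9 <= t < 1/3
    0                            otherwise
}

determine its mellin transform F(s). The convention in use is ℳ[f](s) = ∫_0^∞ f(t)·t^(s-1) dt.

3**(1 - 2*s)*(3**s*s + 3**(s + 1) - 6*s - 6)/(2*s*(s - 1))
  Re(s) > 0

the shared t-power comes off first: 9*t/2 on [0, 1/9); 2 - 9*t/2 on [1/9, 1/3)
the common scale on t comes off first: 3*t on [0, 1/6); 2 - 3*t on [1/6, 1/2)
peel off the common scale on t: t on [0, 1/2); 2 - t on [1/2, 3/2)
split f at 1/9: ℳ[f](s) collects 2 kernel integrals
segment 0 to 1/9 holds 9/2; add its integral
segment [1/9, 1/3) carries (2 - 9*t/2)/t; integrate it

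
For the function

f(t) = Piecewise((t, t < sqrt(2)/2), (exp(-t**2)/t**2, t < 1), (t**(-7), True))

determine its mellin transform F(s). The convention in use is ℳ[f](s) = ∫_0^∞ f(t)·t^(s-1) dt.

(2**(s/2)*(s - 7)*(s + 1)*uppergamma(s/2 - 1, 1/2) - 2**(s/2)*(s - 7)*(s + 1)*uppergamma(s/2 - 1, 1) - 2*2**(s/2)*(s + 1) + sqrt(2)*(s - 7))/(2*2**(s/2)*(s - 7)*(s + 1))
  -1 < Re(s) < 7

undo the power substitution: sqrt(t) on [0, 1/2); exp(-t)/t on [1/2, 1); t**(-7/2) on [1, ∞)
back out the shared t-power: t**(3/2) on [0, 1/2); exp(-t) on [1/2, 1); t**(-5/2) on [1, ∞)
f breaks at sqrt(2)/2, 1 into 3 integrals to sum
segment 0 to sqrt(2)/2 holds t; add its integral
for t in [sqrt(2)/2, 1): the term is ∫ exp(-t**2)/t**2·t^(s-1)
between 1 and ∞ the integrand is t**(-7)·t^(s-1)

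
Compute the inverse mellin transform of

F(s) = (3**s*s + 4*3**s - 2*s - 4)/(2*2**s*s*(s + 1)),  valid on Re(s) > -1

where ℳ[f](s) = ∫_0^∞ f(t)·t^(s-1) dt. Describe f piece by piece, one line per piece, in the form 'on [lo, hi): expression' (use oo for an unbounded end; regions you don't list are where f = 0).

on [0, 1/2): t
on [1/2, 3/2): 2 - t

along the cuts 1/2, ℳ[f](s) splits into 2 integrals
on [0, 1/2): add ∫ t·t^(s-1) dt
segment [1/2, 3/2) carries (2 - t); integrate it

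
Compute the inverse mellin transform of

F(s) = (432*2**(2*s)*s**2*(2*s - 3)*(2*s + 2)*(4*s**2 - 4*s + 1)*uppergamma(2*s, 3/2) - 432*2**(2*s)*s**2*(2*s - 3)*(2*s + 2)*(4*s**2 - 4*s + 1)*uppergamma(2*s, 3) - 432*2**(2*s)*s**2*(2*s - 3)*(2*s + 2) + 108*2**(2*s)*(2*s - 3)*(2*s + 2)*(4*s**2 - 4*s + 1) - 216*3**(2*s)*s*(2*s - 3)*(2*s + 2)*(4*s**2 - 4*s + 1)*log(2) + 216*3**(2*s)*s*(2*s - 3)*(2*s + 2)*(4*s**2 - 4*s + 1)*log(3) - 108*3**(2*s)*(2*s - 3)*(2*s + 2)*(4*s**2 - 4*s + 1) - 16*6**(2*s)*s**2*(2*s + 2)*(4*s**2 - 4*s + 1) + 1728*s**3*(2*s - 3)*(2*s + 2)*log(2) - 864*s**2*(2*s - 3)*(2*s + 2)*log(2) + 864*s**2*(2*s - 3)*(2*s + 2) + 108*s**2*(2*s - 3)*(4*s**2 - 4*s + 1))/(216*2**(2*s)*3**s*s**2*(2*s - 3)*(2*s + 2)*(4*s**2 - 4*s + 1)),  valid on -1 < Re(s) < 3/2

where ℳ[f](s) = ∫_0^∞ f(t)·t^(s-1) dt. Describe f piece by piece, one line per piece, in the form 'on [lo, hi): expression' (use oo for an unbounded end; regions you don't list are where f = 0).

on [0, 1/12): 3*t
on [1/12, 1/3): sqrt(3)*log(sqrt(3)*sqrt(t))/(3*sqrt(t))
on [1/3, 3/4): log(sqrt(3)*sqrt(t))
on [3/4, 3): exp(-sqrt(3)*sqrt(t))
on [3, oo): sqrt(3)/(9*t**(3/2))

peel off the common scale on t: t on [0, 1/4); log(sqrt(t))/sqrt(t) on [1/4, 1); log(sqrt(t)) on [1, 9/4); …
back out the power substitution: t**2 on [0, 1/2); log(t)/t on [1/2, 1); log(t) on [1, 3/2); …
breakpoints 1/12, 1/3, 3/4, 3: one integral from each of the 5 segments
between 0 and 1/12 the integrand is 3*t·t^(s-1)
over [1/12, 1/3), the kernel integral of sqrt(3)*log(sqrt(3)*sqrt(t))/(3*sqrt(t)) enters the sum
between 1/3 and 3/4 the integrand is log(sqrt(3)*sqrt(t))·t^(s-1)
segment 3/4 to 3 holds exp(-sqrt(3)*sqrt(t)); add its integral
between 3 and ∞ the integrand is sqrt(3)/(9*t**(3/2))·t^(s-1)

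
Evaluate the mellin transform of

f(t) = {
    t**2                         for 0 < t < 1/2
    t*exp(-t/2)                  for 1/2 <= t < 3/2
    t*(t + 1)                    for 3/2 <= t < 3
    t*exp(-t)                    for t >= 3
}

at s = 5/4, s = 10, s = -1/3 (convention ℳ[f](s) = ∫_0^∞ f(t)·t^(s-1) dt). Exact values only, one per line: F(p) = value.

undo the shared t-power: t on [0, 1/2); exp(-t/2) on [1/2, 3/2); t + 1 on [3/2, 3); …
slice at 1/2, 3/2, 3, transform all 4 pieces, and sum them
for t in [0, 1/2): the term is ∫ t**2·t^(s-1)
∫ t*exp(-t/2)·t^(s-1) over [1/2, 3/2)
on [3/2, 3) integrate f = t*(t + 1) against the kernel
∫ t*exp(-t)·t^(s-1) over [3, ∞)

F(5/4) = -4*2**(1/4)*uppergamma(9/4, 3/4) - 53*2**(3/4)*3**(1/4)/52 + 2**(3/4)/52 + uppergamma(9/4, 3) + 4*2**(1/4)*uppergamma(9/4, 1/4) + 160*3**(1/4)/13
F(10) = -8055338729409*exp(-3/4)/512 + 4080204709/67584 + 72865089*exp(-3) + 4885809916361*exp(-1/4)/512
F(-1/3) = -6*2**(1/3)*3**(2/3)/5 - 2**(2/3)*uppergamma(2/3, 3/4) + uppergamma(2/3, 3) + 3*2**(1/3)/20 + 2**(2/3)*uppergamma(2/3, 1/4) + 33*3**(2/3)/10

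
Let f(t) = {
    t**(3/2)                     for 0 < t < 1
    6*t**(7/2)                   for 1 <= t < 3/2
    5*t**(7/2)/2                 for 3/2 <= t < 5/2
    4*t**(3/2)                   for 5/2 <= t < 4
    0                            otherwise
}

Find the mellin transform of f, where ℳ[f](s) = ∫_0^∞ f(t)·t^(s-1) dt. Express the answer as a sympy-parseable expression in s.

linearity at 1, 3/2, 5/2 turns ℳ[f](s) into 4 summed integrals
segment 0 to 1 holds t**(3/2); add its integral
on [1, 3/2): add ∫ 6*t**(7/2)·t^(s-1) dt
over [3/2, 5/2), the kernel integral of 5*t**(7/2)/2 enters the sum
on [5/2, 4) integrate f = 4*t**(3/2) against the kernel

(7*(3/2)**(s + 7/2)*(2*s + 3) + 8*4**(s + 3/2)*(2*s + 7) - 8*(5/2)**(s + 3/2)*(2*s + 7) + 5*(5/2)**(s + 7/2)*(2*s + 3) - 20*s - 22)/((2*s + 3)*(2*s + 7))
  Re(s) > -3/2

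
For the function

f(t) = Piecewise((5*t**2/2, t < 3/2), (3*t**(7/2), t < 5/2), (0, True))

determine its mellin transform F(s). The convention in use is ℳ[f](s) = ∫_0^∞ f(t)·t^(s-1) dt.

(5*(3/2)**(s + 2)*(2*s + 7) - 12*(3/2)**(s + 7/2)*(s + 2) + 12*(5/2)**(s + 7/2)*(s + 2))/(2*(s + 2)*(2*s + 7))
  Re(s) > -2

along the cuts 3/2, ℳ[f](s) splits into 2 integrals
∫ over [0, 3/2) of 5*t**2/2·t^(s-1) joins the sum
on [3/2, 5/2) integrate f = 3*t**(7/2) against the kernel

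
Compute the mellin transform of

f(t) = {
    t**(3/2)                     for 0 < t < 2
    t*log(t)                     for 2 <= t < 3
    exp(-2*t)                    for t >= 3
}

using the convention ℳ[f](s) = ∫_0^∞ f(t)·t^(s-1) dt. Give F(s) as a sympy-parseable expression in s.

split f at 2, 3: ℳ[f](s) collects 3 kernel integrals
on [0, 2): add ∫ t**(3/2)·t^(s-1) dt
between 2 and 3 the integrand is t*log(t)·t^(s-1)
∫ exp(-2*t)·t^(s-1) over [3, ∞)

(-12**s*s*(2*s + 3)*log(4) - 12**s*(2*s + 3)*log(4) + 12**s*(4*s + 6) + 12**s*sqrt(2)*(4*s**2 + 8*s + 4) + 3*18**s*s*(2*s + 3)*log(3) + 18**s*(-6*s - 9) + 3*18**s*(2*s + 3)*log(3) + 3**s*(2*s + 3)*(s**2 + 2*s + 1)*uppergamma(s, 6))/(6**s*(2*s + 3)*(s**2 + 2*s + 1))
  Re(s) > -3/2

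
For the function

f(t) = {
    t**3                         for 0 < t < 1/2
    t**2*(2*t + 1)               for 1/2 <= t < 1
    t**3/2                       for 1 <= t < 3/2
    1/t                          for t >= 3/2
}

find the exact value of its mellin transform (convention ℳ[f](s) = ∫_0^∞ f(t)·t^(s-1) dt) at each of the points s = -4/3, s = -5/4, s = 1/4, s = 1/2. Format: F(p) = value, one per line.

F(-4/3) = 2**(1/3)*(-2268 + 727*3**(2/3) + 3024*2**(2/3))/2520
F(-5/4) = 2**(1/4)*(-2754 + 953*3**(3/4) + 3726*2**(3/4))/3402
F(1/4) = 2**(3/4)*(-70 + 424*2**(1/4) + 659*3**(1/4))/936
F(1/2) = -19*sqrt(2)/280 + 29/35 + 305*sqrt(6)/336

undo the shared t-power: t on [0, 1/2); 2*t + 1 on [1/2, 1); t/2 on [1, 3/2); …
treat the 4 regions marked off by 1/2, 1, 3/2 separately and sum
on [0, 1/2) integrate f = t**3 against the kernel
on [1/2, 1): add ∫ t**2*(2*t + 1)·t^(s-1) dt
on [1, 3/2): add ∫ t**3/2·t^(s-1) dt
between 3/2 and ∞ the integrand is 1/t·t^(s-1)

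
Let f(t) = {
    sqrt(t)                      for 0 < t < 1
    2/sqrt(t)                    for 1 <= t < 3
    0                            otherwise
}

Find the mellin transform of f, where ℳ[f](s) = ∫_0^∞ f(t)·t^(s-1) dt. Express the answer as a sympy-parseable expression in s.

2*(2*3**(s + 1/2)*(2*s + 1) - 6*s - 9)/(3*(2*s - 1)*(2*s + 1))
  Re(s) > -1/2

the shared t-power comes off first: t**(3/2) on [0, 1); 2*sqrt(t) on [1, 3)
slice at 1, transform all 2 pieces, and sum them
the [0, 1) slice contributes ∫ sqrt(t)·t^(s-1) dt
∫ 2/sqrt(t)·t^(s-1) over [1, 3)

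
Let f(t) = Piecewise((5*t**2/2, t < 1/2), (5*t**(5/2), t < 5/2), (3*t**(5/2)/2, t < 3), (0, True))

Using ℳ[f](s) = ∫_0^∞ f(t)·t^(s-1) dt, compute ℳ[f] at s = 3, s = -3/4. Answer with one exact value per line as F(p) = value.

F(3) = -5*sqrt(2)/352 + 1/64 + 21875*sqrt(10)/704 + 729*sqrt(3)/11
F(-3/4) = -5*2**(1/4)/7 + 2**(3/4)/2 + 18*3**(3/4)/7 + 5*2**(1/4)*5**(3/4)/2

treat the 3 regions marked off by 1/2, 5/2 separately and sum
on [0, 1/2): add ∫ 5*t**2/2·t^(s-1) dt
segment 1/2 to 5/2 holds 5*t**(5/2); add its integral
for t in [5/2, 3): the term is ∫ 3*t**(5/2)/2·t^(s-1)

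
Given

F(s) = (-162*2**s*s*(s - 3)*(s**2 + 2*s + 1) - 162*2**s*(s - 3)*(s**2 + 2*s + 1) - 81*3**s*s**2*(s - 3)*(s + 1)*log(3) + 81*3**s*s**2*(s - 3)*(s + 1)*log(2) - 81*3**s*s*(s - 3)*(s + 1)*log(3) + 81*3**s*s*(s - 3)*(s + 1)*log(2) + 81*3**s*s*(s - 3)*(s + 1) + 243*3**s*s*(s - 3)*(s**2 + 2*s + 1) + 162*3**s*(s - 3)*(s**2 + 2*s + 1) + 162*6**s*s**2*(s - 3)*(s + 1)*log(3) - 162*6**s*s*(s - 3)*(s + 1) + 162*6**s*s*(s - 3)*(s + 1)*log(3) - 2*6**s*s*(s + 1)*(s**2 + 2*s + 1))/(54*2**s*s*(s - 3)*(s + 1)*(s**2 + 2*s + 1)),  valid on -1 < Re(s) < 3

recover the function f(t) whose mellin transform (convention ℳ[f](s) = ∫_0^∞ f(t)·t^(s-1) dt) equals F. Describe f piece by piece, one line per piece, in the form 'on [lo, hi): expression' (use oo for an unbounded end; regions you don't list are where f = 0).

on [0, 1): t
on [1, 3/2): t + 3
on [3/2, 3): t*log(t)
on [3, oo): t**(-3)

breakpoints 1, 3/2, 3: one integral from each of the 4 segments
[0, 1) adds the kernel integral of t
[1, 3/2) adds the kernel integral of (t + 3)
on [3/2, 3) integrate f = t*log(t) against the kernel
piece [3, ∞): integrate t**(-3) against the kernel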